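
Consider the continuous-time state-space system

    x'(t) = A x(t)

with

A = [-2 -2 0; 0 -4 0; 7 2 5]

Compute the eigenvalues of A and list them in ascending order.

-4, -2, 5

det(sI - A) = s^3 - (tr A)s^2 + (M11 + M22 + M33)s - det A, where Mii is the 2×2 principal minor of A obtained by deleting row i and column i.
tr A = (-2) + (-4) + 5 = -1; M11 = (-4)·5 - 0·2 = -20 - 0 = -20; M22 = (-2)·5 - 0·7 = -10 - 0 = -10; M33 = (-2)·(-4) - (-2)·0 = 8 - 0 = 8; sum of minors = -22.
det A = (-2)·((-4)·5 - 0·2) - (-2)·(0·5 - 0·7) + 0·(0·2 - (-4)·7) = (-2)·(-20) - (-2)·0 + 0·28 = 40.
So p(s) = det(sI - A) = s^3 + s^2 - 22s - 40.
Rational-root test: any integer root divides -40. Testing small divisors, s = -2 works: p(-2) = -8 + 4 + 44 + (-40) = 0, so (s + 2) is a factor.
Dividing, p(s) = (s + 2)(s^2 - s - 20).
Factor s^2 - s - 20: two numbers with sum 1 and product -20 are 5 and -4, so s^2 - s - 20 = (s - 5)(s + 4).
Hence p(s) = (s - 5) (s + 2) (s + 4), with roots -4, -2, 5.
At least one eigenvalue has non-negative real part, so the system is not asymptotically stable.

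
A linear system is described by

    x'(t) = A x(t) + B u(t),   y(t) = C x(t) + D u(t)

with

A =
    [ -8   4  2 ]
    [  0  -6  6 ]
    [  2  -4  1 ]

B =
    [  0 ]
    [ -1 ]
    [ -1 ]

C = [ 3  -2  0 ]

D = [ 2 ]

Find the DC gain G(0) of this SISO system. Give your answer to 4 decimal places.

2.0000

G(0) = C(-A)^{-1}B + D = -C A^{-1} B + D.
det A = -72, so A^{-1} = (1/-72)·adj(A) = [[-1/4, 1/6, -1/2], [-1/6, 1/6, -2/3], [-1/6, 1/3, -2/3]]
A^{-1} B = [1/3, 1/2, 1/3]^T
C A^{-1} B = 0
G(0) = D - C A^{-1} B = 2 - (0) = 2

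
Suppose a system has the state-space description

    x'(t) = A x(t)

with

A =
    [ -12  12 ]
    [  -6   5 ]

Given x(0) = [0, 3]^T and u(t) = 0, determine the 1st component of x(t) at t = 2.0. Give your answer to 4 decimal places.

0.0772

det(sI - A) = s^2 - (tr A)s + det A, with tr A = (-12) + 5 = -7 and det A = (-12)·5 - 12·(-6) = -60 - (-72) = 12.
So p(s) = det(sI - A) = s^2 + 7s + 12.
Factor s^2 + 7s + 12: two numbers with sum -7 and product 12 are -3 and -4, so s^2 + 7s + 12 = (s + 3)(s + 4).
Hence p(s) = (s + 3) (s + 4), with roots -4, -3.
The eigenvalues -4, -3 are distinct and real, so A is diagonalisable and x(t) = e^{At} x(0) = V diag(e^{λ_i t}) V^{-1} x(0), where the columns of V are the eigenvectors.
λ = -4: A - (-4)I = [[-8, 12], [-6, 9]]. Row 1 gives (-8)·v1 + 12·v2 = 0, so take v_1 = [3, 2]^T.
λ = -3: A - (-3)I = [[-9, 12], [-6, 8]]. Row 1 gives (-9)·v1 + 12·v2 = 0, so take v_2 = [4, 3]^T.
V = [v_1 v_2] = [[3, 4], [2, 3]] has det V = 1, so V^{-1} = adj(V)/det V = [[3, -4], [-2, 3]].
Modal coordinates z(0) = V^{-1} x(0): 3·0 + (-4)·3 = -12; (-2)·0 + 3·3 = 9; so z(0) = [-12, 9]^T.
x_1(t) = Σ_i (v_i)_1 · z_i(0) · e^{λ_i t} (row 1 of V times the modal terms).
x_1(2.0) = 3·(-12)·e^{-4·2.0} + 4·9·e^{-3·2.0} = (-36)·0.000335 + 36·0.002479 = 0.0772.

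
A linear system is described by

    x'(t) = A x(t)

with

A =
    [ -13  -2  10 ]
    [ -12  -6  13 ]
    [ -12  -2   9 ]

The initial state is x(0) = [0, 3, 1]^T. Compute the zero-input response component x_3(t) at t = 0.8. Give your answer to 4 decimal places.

det(sI - A) = s^3 - (tr A)s^2 + (M11 + M22 + M33)s - det A, where Mii is the 2×2 principal minor of A obtained by deleting row i and column i.
tr A = (-13) + (-6) + 9 = -10; M11 = (-6)·9 - 13·(-2) = -54 - (-26) = -28; M22 = (-13)·9 - 10·(-12) = -117 - (-120) = 3; M33 = (-13)·(-6) - (-2)·(-12) = 78 - 24 = 54; sum of minors = 29.
det A = (-13)·((-6)·9 - 13·(-2)) - (-2)·((-12)·9 - 13·(-12)) + 10·((-12)·(-2) - (-6)·(-12)) = (-13)·(-28) - (-2)·48 + 10·(-48) = -20.
So p(s) = det(sI - A) = s^3 + 10s^2 + 29s + 20.
Rational-root test: any integer root divides 20. Testing small divisors, s = -1 works: p(-1) = -1 + 10 + (-29) + 20 = 0, so (s + 1) is a factor.
Dividing, p(s) = (s + 1)(s^2 + 9s + 20).
Factor s^2 + 9s + 20: two numbers with sum -9 and product 20 are -4 and -5, so s^2 + 9s + 20 = (s + 4)(s + 5).
Hence p(s) = (s + 1) (s + 4) (s + 5), with roots -5, -4, -1.
The eigenvalues -5, -4, -1 are distinct and real, so A is diagonalisable and x(t) = e^{At} x(0) = V diag(e^{λ_i t}) V^{-1} x(0), where the columns of V are the eigenvectors.
λ = -5: A - (-5)I = [[-8, -2, 10], [-12, -1, 13], [-12, -2, 14]]. v must be orthogonal to every row; (row 1) × (row 2) = [-16, -16, -16], so take v_1 = [1, 1, 1]^T.
λ = -4: A - (-4)I = [[-9, -2, 10], [-12, -2, 13], [-12, -2, 13]]. v must be orthogonal to every row; (row 1) × (row 2) = [-6, -3, -6], so take v_2 = [-2, -1, -2]^T.
λ = -1: A - (-1)I = [[-12, -2, 10], [-12, -5, 13], [-12, -2, 10]]. v must be orthogonal to every row; (row 1) × (row 2) = [24, 36, 36], so take v_3 = [2, 3, 3]^T.
V = [v_1 v_2 v_3] = [[1, -2, 2], [1, -1, 3], [1, -2, 3]] has det V = 1, so V^{-1} = adj(V)/det V = [[3, 2, -4], [0, 1, -1], [-1, 0, 1]].
Modal coordinates z(0) = V^{-1} x(0): 3·0 + 2·3 + (-4)·1 = 2; 0·0 + 1·3 + (-1)·1 = 2; (-1)·0 + 0·3 + 1·1 = 1; so z(0) = [2, 2, 1]^T.
x_3(t) = Σ_i (v_i)_3 · z_i(0) · e^{λ_i t} (row 3 of V times the modal terms).
x_3(0.8) = 1·2·e^{-5·0.8} + (-2)·2·e^{-4·0.8} + 3·1·e^{-1·0.8} = 2·0.018316 + (-4)·0.040762 + 3·0.449329 = 1.2216.

1.2216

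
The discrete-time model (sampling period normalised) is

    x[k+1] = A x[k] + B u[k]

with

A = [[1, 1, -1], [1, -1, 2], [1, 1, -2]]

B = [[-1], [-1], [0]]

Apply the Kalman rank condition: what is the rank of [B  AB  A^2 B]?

3

AB = [[-2], [0], [-2]]
A^2B = [[0], [-6], [2]]
Controllability matrix C = [B  AB  A^2B] = [[-1, -2, 0], [-1, 0, -6], [0, -2, 2]]
det(C) = (-1)·(0·2 - (-6)·(-2)) - (-2)·((-1)·2 - (-6)·0) + 0·((-1)·(-2) - 0·0) = (-1)·(-12) - (-2)·(-2) + 0·2 = 8 ≠ 0, so rank(C) = 3.
rank(C) = 3 = n, so the pair (A, B) is completely controllable.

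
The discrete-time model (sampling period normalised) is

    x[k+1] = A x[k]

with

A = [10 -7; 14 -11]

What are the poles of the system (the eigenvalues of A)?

-4, 3

det(zI - A) = z^2 - (tr A)z + det A, with tr A = 10 + (-11) = -1 and det A = 10·(-11) - (-7)·14 = -110 - (-98) = -12.
So p(z) = det(zI - A) = z^2 + z - 12.
Factor z^2 + z - 12: two numbers with sum -1 and product -12 are 3 and -4, so z^2 + z - 12 = (z - 3)(z + 4).
Hence p(z) = (z - 3) (z + 4), with roots -4, 3.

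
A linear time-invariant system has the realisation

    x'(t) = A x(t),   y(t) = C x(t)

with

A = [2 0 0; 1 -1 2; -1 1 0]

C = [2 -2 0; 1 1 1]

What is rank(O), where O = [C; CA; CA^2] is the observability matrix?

CA = [[2, 2, -4], [2, 0, 2]]
CA^2 = [[10, -6, 4], [2, 2, 0]]
Observability matrix O = [C; CA; CA^2] = [[2, -2, 0], [1, 1, 1], [2, 2, -4], [2, 0, 2], [10, -6, 4], [2, 2, 0]]
Take the 3×3 submatrix of O formed by rows 1, 2, 3: [[2, -2, 0], [1, 1, 1], [2, 2, -4]]. Its determinant is 2·(1·(-4) - 1·2) - (-2)·(1·(-4) - 1·2) + 0·(1·2 - 1·2) = 2·(-6) - (-2)·(-6) + 0·0 = -24 ≠ 0.
So rank(O) ≥ 3; since O has 3 columns, rank(O) = 3.
rank(O) = 3 = n, so the pair (A, C) is completely observable.

3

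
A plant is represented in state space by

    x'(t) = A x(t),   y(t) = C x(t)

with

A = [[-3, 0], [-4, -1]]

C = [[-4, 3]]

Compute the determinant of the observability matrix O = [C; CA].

CA = [[0, -3]]
Observability matrix O = [C; CA] = [[-4, 3], [0, -3]]
det(O) = (-4)·(-3) - 3·0 = 12 - 0 = 12
Since det(O) ≠ 0, rank(O) = 2 and the system is completely observable.

12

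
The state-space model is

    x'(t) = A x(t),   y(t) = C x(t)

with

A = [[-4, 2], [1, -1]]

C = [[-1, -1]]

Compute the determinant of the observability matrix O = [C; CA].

CA = [[3, -1]]
Observability matrix O = [C; CA] = [[-1, -1], [3, -1]]
det(O) = (-1)·(-1) - (-1)·3 = 1 - (-3) = 4
Since det(O) ≠ 0, rank(O) = 2 and the system is completely observable.

4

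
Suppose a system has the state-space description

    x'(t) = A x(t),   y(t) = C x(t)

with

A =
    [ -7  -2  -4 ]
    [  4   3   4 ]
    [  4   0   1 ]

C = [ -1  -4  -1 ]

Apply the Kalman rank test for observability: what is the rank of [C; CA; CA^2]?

2

CA = [[-13, -10, -13]]
CA^2 = [[-1, -4, -1]]
Observability matrix O = [C; CA; CA^2] = [[-1, -4, -1], [-13, -10, -13], [-1, -4, -1]]
The columns c1, c2, c3 of O are linearly dependent: -c1 + c3 = 0 (check each entry), so rank(O) ≤ 2.
The 2×2 minor from rows 1, 2, columns 1, 2 is (-1)·(-10) - (-4)·(-13) = 10 - 52 = -42 ≠ 0, so rank(O) = 2.
rank(O) = 2 < n = 3, so the pair (A, C) is not completely observable.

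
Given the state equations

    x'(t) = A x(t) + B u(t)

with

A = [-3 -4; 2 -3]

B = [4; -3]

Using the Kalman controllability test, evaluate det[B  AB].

AB = [[0], [17]]
Controllability matrix C = [B  AB] = [[4, 0], [-3, 17]]
det(C) = 4·17 - 0·(-3) = 68 - 0 = 68
Since det(C) ≠ 0, rank(C) = 2 and the system is completely controllable.

68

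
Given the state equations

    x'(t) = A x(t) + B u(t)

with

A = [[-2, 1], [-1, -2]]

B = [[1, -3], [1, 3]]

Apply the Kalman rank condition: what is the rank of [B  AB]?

2

AB = [[-1, 9], [-3, -3]]
Controllability matrix C = [B  AB] = [[1, -3, -1, 9], [1, 3, -3, -3]]
Take the 2×2 submatrix of C formed by columns 1, 2: [[1, -3], [1, 3]]. Its determinant is 1·3 - (-3)·1 = 3 - (-3) = 6 ≠ 0.
So rank(C) ≥ 2; since C has 2 rows, rank(C) = 2.
rank(C) = 2 = n, so the pair (A, B) is completely controllable.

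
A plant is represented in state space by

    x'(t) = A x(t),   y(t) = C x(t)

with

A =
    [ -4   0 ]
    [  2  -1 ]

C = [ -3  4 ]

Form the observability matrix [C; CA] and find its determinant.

-68

CA = [[20, -4]]
Observability matrix O = [C; CA] = [[-3, 4], [20, -4]]
det(O) = (-3)·(-4) - 4·20 = 12 - 80 = -68
Since det(O) ≠ 0, rank(O) = 2 and the system is completely observable.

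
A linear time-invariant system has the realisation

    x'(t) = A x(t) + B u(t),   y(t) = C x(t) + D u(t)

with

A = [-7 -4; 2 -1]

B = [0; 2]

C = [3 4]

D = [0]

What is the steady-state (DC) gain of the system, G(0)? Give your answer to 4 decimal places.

2.1333

G(0) = C(-A)^{-1}B + D = -C A^{-1} B + D.
det A = 15, so A^{-1} = (1/15)·adj(A) = [[-1/15, 4/15], [-2/15, -7/15]]
A^{-1} B = [8/15, -14/15]^T
C A^{-1} B = -32/15
G(0) = D - C A^{-1} B = 0 - (-32/15) = 32/15 ≈ 2.1333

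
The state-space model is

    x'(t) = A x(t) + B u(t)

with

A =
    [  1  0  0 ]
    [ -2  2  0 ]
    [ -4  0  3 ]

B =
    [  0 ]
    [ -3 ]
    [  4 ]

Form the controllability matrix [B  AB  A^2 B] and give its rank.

2

AB = [[0], [-6], [12]]
A^2B = [[0], [-12], [36]]
Controllability matrix C = [B  AB  A^2B] = [[0, 0, 0], [-3, -6, -12], [4, 12, 36]]
Row 1 of C is identically zero, so rank(C) ≤ 2.
The 2×2 minor from rows 2, 3, columns 1, 2 is (-3)·12 - (-6)·4 = -36 - (-24) = -12 ≠ 0, so rank(C) = 2.
rank(C) = 2 < n = 3, so the pair (A, B) is not completely controllable.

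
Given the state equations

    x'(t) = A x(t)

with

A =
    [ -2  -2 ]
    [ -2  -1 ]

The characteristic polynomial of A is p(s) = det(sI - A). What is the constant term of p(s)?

-2

For a 2×2 matrix, det(sI - A) = s^2 - (tr A)s + det A.
tr A = -3, det A = -2.
So p(s) = s^2 + 3s - 2.
The constant term is -2.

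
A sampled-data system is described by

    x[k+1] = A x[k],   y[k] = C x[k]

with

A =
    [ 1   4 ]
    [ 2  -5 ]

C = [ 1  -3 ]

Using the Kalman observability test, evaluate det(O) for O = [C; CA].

CA = [[-5, 19]]
Observability matrix O = [C; CA] = [[1, -3], [-5, 19]]
det(O) = 1·19 - (-3)·(-5) = 19 - 15 = 4
Since det(O) ≠ 0, rank(O) = 2 and the system is completely observable.

4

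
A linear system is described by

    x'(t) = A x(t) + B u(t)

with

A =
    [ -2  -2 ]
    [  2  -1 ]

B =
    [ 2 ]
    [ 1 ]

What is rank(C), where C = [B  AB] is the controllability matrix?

AB = [[-6], [3]]
Controllability matrix C = [B  AB] = [[2, -6], [1, 3]]
det(C) = 2·3 - (-6)·1 = 6 - (-6) = 12 ≠ 0, so rank(C) = 2.
rank(C) = 2 = n, so the pair (A, B) is completely controllable.

2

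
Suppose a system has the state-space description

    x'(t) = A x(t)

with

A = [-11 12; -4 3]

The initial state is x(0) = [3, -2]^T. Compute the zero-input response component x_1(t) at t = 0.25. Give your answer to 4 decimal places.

-3.0436

det(sI - A) = s^2 - (tr A)s + det A, with tr A = (-11) + 3 = -8 and det A = (-11)·3 - 12·(-4) = -33 - (-48) = 15.
So p(s) = det(sI - A) = s^2 + 8s + 15.
Factor s^2 + 8s + 15: two numbers with sum -8 and product 15 are -3 and -5, so s^2 + 8s + 15 = (s + 3)(s + 5).
Hence p(s) = (s + 3) (s + 5), with roots -5, -3.
The eigenvalues -5, -3 are distinct and real, so A is diagonalisable and x(t) = e^{At} x(0) = V diag(e^{λ_i t}) V^{-1} x(0), where the columns of V are the eigenvectors.
λ = -5: A - (-5)I = [[-6, 12], [-4, 8]]. Row 1 gives (-6)·v1 + 12·v2 = 0, so take v_1 = [2, 1]^T.
λ = -3: A - (-3)I = [[-8, 12], [-4, 6]]. Row 1 gives (-8)·v1 + 12·v2 = 0, so take v_2 = [3, 2]^T.
V = [v_1 v_2] = [[2, 3], [1, 2]] has det V = 1, so V^{-1} = adj(V)/det V = [[2, -3], [-1, 2]].
Modal coordinates z(0) = V^{-1} x(0): 2·3 + (-3)·(-2) = 12; (-1)·3 + 2·(-2) = -7; so z(0) = [12, -7]^T.
x_1(t) = Σ_i (v_i)_1 · z_i(0) · e^{λ_i t} (row 1 of V times the modal terms).
x_1(0.25) = 2·12·e^{-5·0.25} + 3·(-7)·e^{-3·0.25} = 24·0.286505 + (-21)·0.472367 = -3.0436.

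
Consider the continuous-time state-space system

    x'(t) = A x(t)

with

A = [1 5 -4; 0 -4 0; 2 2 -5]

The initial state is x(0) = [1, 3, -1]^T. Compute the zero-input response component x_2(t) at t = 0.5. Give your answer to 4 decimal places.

0.4060

det(sI - A) = s^3 - (tr A)s^2 + (M11 + M22 + M33)s - det A, where Mii is the 2×2 principal minor of A obtained by deleting row i and column i.
tr A = 1 + (-4) + (-5) = -8; M11 = (-4)·(-5) - 0·2 = 20 - 0 = 20; M22 = 1·(-5) - (-4)·2 = -5 - (-8) = 3; M33 = 1·(-4) - 5·0 = -4 - 0 = -4; sum of minors = 19.
det A = 1·((-4)·(-5) - 0·2) - 5·(0·(-5) - 0·2) + (-4)·(0·2 - (-4)·2) = 1·20 - 5·0 + (-4)·8 = -12.
So p(s) = det(sI - A) = s^3 + 8s^2 + 19s + 12.
Rational-root test: any integer root divides 12. Testing small divisors, s = -1 works: p(-1) = -1 + 8 + (-19) + 12 = 0, so (s + 1) is a factor.
Dividing, p(s) = (s + 1)(s^2 + 7s + 12).
Factor s^2 + 7s + 12: two numbers with sum -7 and product 12 are -3 and -4, so s^2 + 7s + 12 = (s + 3)(s + 4).
Hence p(s) = (s + 1) (s + 3) (s + 4), with roots -4, -3, -1.
The eigenvalues -4, -3, -1 are distinct and real, so A is diagonalisable and x(t) = e^{At} x(0) = V diag(e^{λ_i t}) V^{-1} x(0), where the columns of V are the eigenvectors.
λ = -4: A - (-4)I = [[5, 5, -4], [0, 0, 0], [2, 2, -1]]. v must be orthogonal to every row; (row 1) × (row 3) = [3, -3, 0], so take v_1 = [-1, 1, 0]^T.
λ = -3: A - (-3)I = [[4, 5, -4], [0, -1, 0], [2, 2, -2]]. v must be orthogonal to every row; (row 1) × (row 2) = [-4, 0, -4], so take v_2 = [1, 0, 1]^T.
λ = -1: A - (-1)I = [[2, 5, -4], [0, -3, 0], [2, 2, -4]]. v must be orthogonal to every row; (row 1) × (row 2) = [-12, 0, -6], so take v_3 = [2, 0, 1]^T.
V = [v_1 v_2 v_3] = [[-1, 1, 2], [1, 0, 0], [0, 1, 1]] has det V = 1, so V^{-1} = adj(V)/det V = [[0, 1, 0], [-1, -1, 2], [1, 1, -1]].
Modal coordinates z(0) = V^{-1} x(0): 0·1 + 1·3 + 0·(-1) = 3; (-1)·1 + (-1)·3 + 2·(-1) = -6; 1·1 + 1·3 + (-1)·(-1) = 5; so z(0) = [3, -6, 5]^T.
x_2(t) = Σ_i (v_i)_2 · z_i(0) · e^{λ_i t} (row 2 of V times the modal terms).
x_2(0.5) = 1·3·e^{-4·0.5} + 0·(-6)·e^{-3·0.5} + 0·5·e^{-1·0.5} = 3·0.135335 + 0·0.223130 + 0·0.606531 = 0.4060.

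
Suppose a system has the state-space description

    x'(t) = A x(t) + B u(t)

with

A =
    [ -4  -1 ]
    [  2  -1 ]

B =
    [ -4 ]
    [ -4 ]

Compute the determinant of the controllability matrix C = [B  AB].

AB = [[20], [-4]]
Controllability matrix C = [B  AB] = [[-4, 20], [-4, -4]]
det(C) = (-4)·(-4) - 20·(-4) = 16 - (-80) = 96
Since det(C) ≠ 0, rank(C) = 2 and the system is completely controllable.

96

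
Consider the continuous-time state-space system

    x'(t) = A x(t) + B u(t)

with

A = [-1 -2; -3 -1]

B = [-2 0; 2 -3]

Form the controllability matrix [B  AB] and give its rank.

AB = [[-2, 6], [4, 3]]
Controllability matrix C = [B  AB] = [[-2, 0, -2, 6], [2, -3, 4, 3]]
Take the 2×2 submatrix of C formed by columns 1, 2: [[-2, 0], [2, -3]]. Its determinant is (-2)·(-3) - 0·2 = 6 - 0 = 6 ≠ 0.
So rank(C) ≥ 2; since C has 2 rows, rank(C) = 2.
rank(C) = 2 = n, so the pair (A, B) is completely controllable.

2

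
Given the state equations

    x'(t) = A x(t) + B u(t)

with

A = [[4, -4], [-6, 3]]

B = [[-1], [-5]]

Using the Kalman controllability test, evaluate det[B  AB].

AB = [[16], [-9]]
Controllability matrix C = [B  AB] = [[-1, 16], [-5, -9]]
det(C) = (-1)·(-9) - 16·(-5) = 9 - (-80) = 89
Since det(C) ≠ 0, rank(C) = 2 and the system is completely controllable.

89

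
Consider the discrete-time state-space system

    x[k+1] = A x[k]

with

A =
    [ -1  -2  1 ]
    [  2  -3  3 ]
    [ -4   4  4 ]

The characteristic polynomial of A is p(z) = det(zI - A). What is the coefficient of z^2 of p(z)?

Expand det(zI - A) for the 3×3 matrix.
p(z) = z^3 - 17z - 60.
(Check: constant term = det(-A) = (-1)^3 det A = -60; coefficient of z^2 = -tr A = 0.)
The coefficient of z^2 is 0.

0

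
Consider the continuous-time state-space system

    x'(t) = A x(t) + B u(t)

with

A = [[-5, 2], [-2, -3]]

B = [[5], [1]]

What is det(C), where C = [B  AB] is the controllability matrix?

-42

AB = [[-23], [-13]]
Controllability matrix C = [B  AB] = [[5, -23], [1, -13]]
det(C) = 5·(-13) - (-23)·1 = -65 - (-23) = -42
Since det(C) ≠ 0, rank(C) = 2 and the system is completely controllable.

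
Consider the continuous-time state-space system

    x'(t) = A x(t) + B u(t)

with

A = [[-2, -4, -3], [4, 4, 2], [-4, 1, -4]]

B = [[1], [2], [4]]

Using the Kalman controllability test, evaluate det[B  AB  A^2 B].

12512

AB = [[-22], [20], [-18]]
A^2B = [[18], [-44], [180]]
Controllability matrix C = [B  AB  A^2B] = [[1, -22, 18], [2, 20, -44], [4, -18, 180]]
Expanding along the first row, det(C) = 1·(20·180 - (-44)·(-18)) - (-22)·(2·180 - (-44)·4) + 18·(2·(-18) - 20·4) = 1·2808 - (-22)·536 + 18·(-116) = 12512
Since det(C) ≠ 0, rank(C) = 3 and the system is completely controllable.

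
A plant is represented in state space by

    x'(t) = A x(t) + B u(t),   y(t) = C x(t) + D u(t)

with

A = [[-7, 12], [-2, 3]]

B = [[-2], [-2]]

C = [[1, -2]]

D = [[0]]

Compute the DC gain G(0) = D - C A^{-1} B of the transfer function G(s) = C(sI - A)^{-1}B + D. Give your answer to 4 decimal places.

G(0) = C(-A)^{-1}B + D = -C A^{-1} B + D.
det A = 3, so A^{-1} = (1/3)·adj(A) = [[1, -4], [2/3, -7/3]]
A^{-1} B = [6, 10/3]^T
C A^{-1} B = -2/3
G(0) = D - C A^{-1} B = 0 - (-2/3) = 2/3 ≈ 0.6667

0.6667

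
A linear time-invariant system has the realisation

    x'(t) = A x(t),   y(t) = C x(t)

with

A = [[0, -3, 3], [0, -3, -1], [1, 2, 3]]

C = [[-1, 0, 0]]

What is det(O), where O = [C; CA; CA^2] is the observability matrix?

81

CA = [[0, 3, -3]]
CA^2 = [[-3, -15, -12]]
Observability matrix O = [C; CA; CA^2] = [[-1, 0, 0], [0, 3, -3], [-3, -15, -12]]
Expanding along the first row, det(O) = (-1)·(3·(-12) - (-3)·(-15)) - 0·(0·(-12) - (-3)·(-3)) + 0·(0·(-15) - 3·(-3)) = (-1)·(-81) - 0·(-9) + 0·9 = 81
Since det(O) ≠ 0, rank(O) = 3 and the system is completely observable.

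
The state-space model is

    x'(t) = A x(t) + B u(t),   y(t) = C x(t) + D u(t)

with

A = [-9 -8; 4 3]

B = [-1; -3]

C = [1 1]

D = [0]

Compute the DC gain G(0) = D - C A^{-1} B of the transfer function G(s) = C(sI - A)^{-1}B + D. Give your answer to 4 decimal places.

-0.8000

G(0) = C(-A)^{-1}B + D = -C A^{-1} B + D.
det A = 5, so A^{-1} = (1/5)·adj(A) = [[3/5, 8/5], [-4/5, -9/5]]
A^{-1} B = [-27/5, 31/5]^T
C A^{-1} B = 4/5
G(0) = D - C A^{-1} B = 0 - (4/5) = -4/5 ≈ -0.8000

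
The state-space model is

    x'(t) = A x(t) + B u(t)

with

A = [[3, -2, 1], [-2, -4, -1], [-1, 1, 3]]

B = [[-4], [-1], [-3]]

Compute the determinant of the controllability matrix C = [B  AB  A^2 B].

AB = [[-13], [15], [-6]]
A^2B = [[-75], [-28], [10]]
Controllability matrix C = [B  AB  A^2B] = [[-4, -13, -75], [-1, 15, -28], [-3, -6, 10]]
Expanding along the first row, det(C) = (-4)·(15·10 - (-28)·(-6)) - (-13)·((-1)·10 - (-28)·(-3)) + (-75)·((-1)·(-6) - 15·(-3)) = (-4)·(-18) - (-13)·(-94) + (-75)·51 = -4975
Since det(C) ≠ 0, rank(C) = 3 and the system is completely controllable.

-4975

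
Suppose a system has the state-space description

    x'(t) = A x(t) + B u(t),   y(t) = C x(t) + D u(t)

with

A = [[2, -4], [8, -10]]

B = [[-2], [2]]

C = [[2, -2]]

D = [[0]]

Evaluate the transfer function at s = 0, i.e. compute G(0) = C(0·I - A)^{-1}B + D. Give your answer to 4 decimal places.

-1.3333

G(0) = C(-A)^{-1}B + D = -C A^{-1} B + D.
det A = 12, so A^{-1} = (1/12)·adj(A) = [[-5/6, 1/3], [-2/3, 1/6]]
A^{-1} B = [7/3, 5/3]^T
C A^{-1} B = 4/3
G(0) = D - C A^{-1} B = 0 - (4/3) = -4/3 ≈ -1.3333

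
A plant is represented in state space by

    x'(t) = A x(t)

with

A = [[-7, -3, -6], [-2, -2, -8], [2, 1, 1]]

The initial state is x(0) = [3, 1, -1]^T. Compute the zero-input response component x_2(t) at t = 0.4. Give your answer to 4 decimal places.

det(sI - A) = s^3 - (tr A)s^2 + (M11 + M22 + M33)s - det A, where Mii is the 2×2 principal minor of A obtained by deleting row i and column i.
tr A = (-7) + (-2) + 1 = -8; M11 = (-2)·1 - (-8)·1 = -2 - (-8) = 6; M22 = (-7)·1 - (-6)·2 = -7 - (-12) = 5; M33 = (-7)·(-2) - (-3)·(-2) = 14 - 6 = 8; sum of minors = 19.
det A = (-7)·((-2)·1 - (-8)·1) - (-3)·((-2)·1 - (-8)·2) + (-6)·((-2)·1 - (-2)·2) = (-7)·6 - (-3)·14 + (-6)·2 = -12.
So p(s) = det(sI - A) = s^3 + 8s^2 + 19s + 12.
Rational-root test: any integer root divides 12. Testing small divisors, s = -1 works: p(-1) = -1 + 8 + (-19) + 12 = 0, so (s + 1) is a factor.
Dividing, p(s) = (s + 1)(s^2 + 7s + 12).
Factor s^2 + 7s + 12: two numbers with sum -7 and product 12 are -3 and -4, so s^2 + 7s + 12 = (s + 3)(s + 4).
Hence p(s) = (s + 1) (s + 3) (s + 4), with roots -4, -3, -1.
The eigenvalues -4, -3, -1 are distinct and real, so A is diagonalisable and x(t) = e^{At} x(0) = V diag(e^{λ_i t}) V^{-1} x(0), where the columns of V are the eigenvectors.
λ = -4: A - (-4)I = [[-3, -3, -6], [-2, 2, -8], [2, 1, 5]]. v must be orthogonal to every row; (row 1) × (row 2) = [36, -12, -12], so take v_1 = [3, -1, -1]^T.
λ = -3: A - (-3)I = [[-4, -3, -6], [-2, 1, -8], [2, 1, 4]]. v must be orthogonal to every row; (row 1) × (row 2) = [30, -20, -10], so take v_2 = [-3, 2, 1]^T.
λ = -1: A - (-1)I = [[-6, -3, -6], [-2, -1, -8], [2, 1, 2]]. v must be orthogonal to every row; (row 1) × (row 2) = [18, -36, 0], so take v_3 = [1, -2, 0]^T.
V = [v_1 v_2 v_3] = [[3, -3, 1], [-1, 2, -2], [-1, 1, 0]] has det V = 1, so V^{-1} = adj(V)/det V = [[2, 1, 4], [2, 1, 5], [1, 0, 3]].
Modal coordinates z(0) = V^{-1} x(0): 2·3 + 1·1 + 4·(-1) = 3; 2·3 + 1·1 + 5·(-1) = 2; 1·3 + 0·1 + 3·(-1) = 0; so z(0) = [3, 2, 0]^T.
x_2(t) = Σ_i (v_i)_2 · z_i(0) · e^{λ_i t} (row 2 of V times the modal terms).
x_2(0.4) = (-1)·3·e^{-4·0.4} + 2·2·e^{-3·0.4} + (-2)·0·e^{-1·0.4} = (-3)·0.201897 + 4·0.301194 + 0·0.670320 = 0.5991.

0.5991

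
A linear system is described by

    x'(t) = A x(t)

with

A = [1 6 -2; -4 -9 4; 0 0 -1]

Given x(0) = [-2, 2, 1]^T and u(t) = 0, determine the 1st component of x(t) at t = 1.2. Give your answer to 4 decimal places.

0.2192

det(sI - A) = s^3 - (tr A)s^2 + (M11 + M22 + M33)s - det A, where Mii is the 2×2 principal minor of A obtained by deleting row i and column i.
tr A = 1 + (-9) + (-1) = -9; M11 = (-9)·(-1) - 4·0 = 9 - 0 = 9; M22 = 1·(-1) - (-2)·0 = -1 - 0 = -1; M33 = 1·(-9) - 6·(-4) = -9 - (-24) = 15; sum of minors = 23.
det A = 1·((-9)·(-1) - 4·0) - 6·((-4)·(-1) - 4·0) + (-2)·((-4)·0 - (-9)·0) = 1·9 - 6·4 + (-2)·0 = -15.
So p(s) = det(sI - A) = s^3 + 9s^2 + 23s + 15.
Rational-root test: any integer root divides 15. Testing small divisors, s = -1 works: p(-1) = -1 + 9 + (-23) + 15 = 0, so (s + 1) is a factor.
Dividing, p(s) = (s + 1)(s^2 + 8s + 15).
Factor s^2 + 8s + 15: two numbers with sum -8 and product 15 are -3 and -5, so s^2 + 8s + 15 = (s + 3)(s + 5).
Hence p(s) = (s + 1) (s + 3) (s + 5), with roots -5, -3, -1.
The eigenvalues -5, -3, -1 are distinct and real, so A is diagonalisable and x(t) = e^{At} x(0) = V diag(e^{λ_i t}) V^{-1} x(0), where the columns of V are the eigenvectors.
λ = -5: A - (-5)I = [[6, 6, -2], [-4, -4, 4], [0, 0, 4]]. v must be orthogonal to every row; (row 1) × (row 2) = [16, -16, 0], so take v_1 = [-1, 1, 0]^T.
λ = -3: A - (-3)I = [[4, 6, -2], [-4, -6, 4], [0, 0, 2]]. v must be orthogonal to every row; (row 1) × (row 2) = [12, -8, 0], so take v_2 = [-3, 2, 0]^T.
λ = -1: A - (-1)I = [[2, 6, -2], [-4, -8, 4], [0, 0, 0]]. v must be orthogonal to every row; (row 1) × (row 2) = [8, 0, 8], so take v_3 = [1, 0, 1]^T.
V = [v_1 v_2 v_3] = [[-1, -3, 1], [1, 2, 0], [0, 0, 1]] has det V = 1, so V^{-1} = adj(V)/det V = [[2, 3, -2], [-1, -1, 1], [0, 0, 1]].
Modal coordinates z(0) = V^{-1} x(0): 2·(-2) + 3·2 + (-2)·1 = 0; (-1)·(-2) + (-1)·2 + 1·1 = 1; 0·(-2) + 0·2 + 1·1 = 1; so z(0) = [0, 1, 1]^T.
x_1(t) = Σ_i (v_i)_1 · z_i(0) · e^{λ_i t} (row 1 of V times the modal terms).
x_1(1.2) = (-1)·0·e^{-5·1.2} + (-3)·1·e^{-3·1.2} + 1·1·e^{-1·1.2} = 0·0.002479 + (-3)·0.027324 + 1·0.301194 = 0.2192.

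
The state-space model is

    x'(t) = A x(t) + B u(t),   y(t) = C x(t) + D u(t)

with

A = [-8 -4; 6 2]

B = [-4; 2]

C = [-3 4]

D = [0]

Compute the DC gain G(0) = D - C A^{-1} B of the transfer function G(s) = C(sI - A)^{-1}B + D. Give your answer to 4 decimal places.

-4.0000

G(0) = C(-A)^{-1}B + D = -C A^{-1} B + D.
det A = 8, so A^{-1} = (1/8)·adj(A) = [[1/4, 1/2], [-3/4, -1]]
A^{-1} B = [0, 1]^T
C A^{-1} B = 4
G(0) = D - C A^{-1} B = 0 - (4) = -4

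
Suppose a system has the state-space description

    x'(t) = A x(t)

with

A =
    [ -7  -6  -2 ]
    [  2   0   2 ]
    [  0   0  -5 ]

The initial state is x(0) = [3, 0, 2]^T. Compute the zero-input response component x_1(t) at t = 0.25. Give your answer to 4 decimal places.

-0.3009

det(sI - A) = s^3 - (tr A)s^2 + (M11 + M22 + M33)s - det A, where Mii is the 2×2 principal minor of A obtained by deleting row i and column i.
tr A = (-7) + 0 + (-5) = -12; M11 = 0·(-5) - 2·0 = 0 - 0 = 0; M22 = (-7)·(-5) - (-2)·0 = 35 - 0 = 35; M33 = (-7)·0 - (-6)·2 = 0 - (-12) = 12; sum of minors = 47.
det A = (-7)·(0·(-5) - 2·0) - (-6)·(2·(-5) - 2·0) + (-2)·(2·0 - 0·0) = (-7)·0 - (-6)·(-10) + (-2)·0 = -60.
So p(s) = det(sI - A) = s^3 + 12s^2 + 47s + 60.
Rational-root test: any integer root divides 60. Testing small divisors, s = -3 works: p(-3) = -27 + 108 + (-141) + 60 = 0, so (s + 3) is a factor.
Dividing, p(s) = (s + 3)(s^2 + 9s + 20).
Factor s^2 + 9s + 20: two numbers with sum -9 and product 20 are -4 and -5, so s^2 + 9s + 20 = (s + 4)(s + 5).
Hence p(s) = (s + 3) (s + 4) (s + 5), with roots -5, -4, -3.
The eigenvalues -5, -4, -3 are distinct and real, so A is diagonalisable and x(t) = e^{At} x(0) = V diag(e^{λ_i t}) V^{-1} x(0), where the columns of V are the eigenvectors.
λ = -5: A - (-5)I = [[-2, -6, -2], [2, 5, 2], [0, 0, 0]]. v must be orthogonal to every row; (row 1) × (row 2) = [-2, 0, 2], so take v_1 = [-1, 0, 1]^T.
λ = -4: A - (-4)I = [[-3, -6, -2], [2, 4, 2], [0, 0, -1]]. v must be orthogonal to every row; (row 1) × (row 2) = [-4, 2, 0], so take v_2 = [-2, 1, 0]^T.
λ = -3: A - (-3)I = [[-4, -6, -2], [2, 3, 2], [0, 0, -2]]. v must be orthogonal to every row; (row 1) × (row 2) = [-6, 4, 0], so take v_3 = [3, -2, 0]^T.
V = [v_1 v_2 v_3] = [[-1, -2, 3], [0, 1, -2], [1, 0, 0]] has det V = 1, so V^{-1} = adj(V)/det V = [[0, 0, 1], [-2, -3, -2], [-1, -2, -1]].
Modal coordinates z(0) = V^{-1} x(0): 0·3 + 0·0 + 1·2 = 2; (-2)·3 + (-3)·0 + (-2)·2 = -10; (-1)·3 + (-2)·0 + (-1)·2 = -5; so z(0) = [2, -10, -5]^T.
x_1(t) = Σ_i (v_i)_1 · z_i(0) · e^{λ_i t} (row 1 of V times the modal terms).
x_1(0.25) = (-1)·2·e^{-5·0.25} + (-2)·(-10)·e^{-4·0.25} + 3·(-5)·e^{-3·0.25} = (-2)·0.286505 + 20·0.367879 + (-15)·0.472367 = -0.3009.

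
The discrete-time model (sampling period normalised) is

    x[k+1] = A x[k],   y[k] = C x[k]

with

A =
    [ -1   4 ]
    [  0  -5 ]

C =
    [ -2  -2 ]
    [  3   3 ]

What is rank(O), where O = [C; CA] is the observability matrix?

CA = [[2, 2], [-3, -3]]
Observability matrix O = [C; CA] = [[-2, -2], [3, 3], [2, 2], [-3, -3]]
Every row of O is a scalar multiple of row 1 = [-2, -2] (multipliers 1, -3/2, -1, 3/2), so the rows span a one-dimensional space.
O ≠ 0, hence rank(O) = 1.
rank(O) = 1 < n = 2, so the pair (A, C) is not completely observable.

1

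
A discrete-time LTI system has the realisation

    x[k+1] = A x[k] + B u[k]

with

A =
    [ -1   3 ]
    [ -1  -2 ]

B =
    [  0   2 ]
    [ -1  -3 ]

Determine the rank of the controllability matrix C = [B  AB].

AB = [[-3, -11], [2, 4]]
Controllability matrix C = [B  AB] = [[0, 2, -3, -11], [-1, -3, 2, 4]]
Take the 2×2 submatrix of C formed by columns 1, 2: [[0, 2], [-1, -3]]. Its determinant is 0·(-3) - 2·(-1) = 0 - (-2) = 2 ≠ 0.
So rank(C) ≥ 2; since C has 2 rows, rank(C) = 2.
rank(C) = 2 = n, so the pair (A, B) is completely controllable.

2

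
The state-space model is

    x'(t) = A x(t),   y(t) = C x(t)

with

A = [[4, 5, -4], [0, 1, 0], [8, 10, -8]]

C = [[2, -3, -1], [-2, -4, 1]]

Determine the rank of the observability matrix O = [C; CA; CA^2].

CA = [[0, -3, 0], [0, -4, 0]]
CA^2 = [[0, -3, 0], [0, -4, 0]]
Observability matrix O = [C; CA; CA^2] = [[2, -3, -1], [-2, -4, 1], [0, -3, 0], [0, -4, 0], [0, -3, 0], [0, -4, 0]]
The columns c1, c2, c3 of O are linearly dependent: c1 + 2·c3 = 0 (check each entry), so rank(O) ≤ 2.
The 2×2 minor from rows 1, 2, columns 1, 2 is 2·(-4) - (-3)·(-2) = -8 - 6 = -14 ≠ 0, so rank(O) = 2.
rank(O) = 2 < n = 3, so the pair (A, C) is not completely observable.

2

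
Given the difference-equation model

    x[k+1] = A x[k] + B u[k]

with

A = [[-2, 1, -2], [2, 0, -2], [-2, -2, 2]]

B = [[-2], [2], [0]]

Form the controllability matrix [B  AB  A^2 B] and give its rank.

3

AB = [[6], [-4], [0]]
A^2B = [[-16], [12], [-4]]
Controllability matrix C = [B  AB  A^2B] = [[-2, 6, -16], [2, -4, 12], [0, 0, -4]]
det(C) = (-2)·((-4)·(-4) - 12·0) - 6·(2·(-4) - 12·0) + (-16)·(2·0 - (-4)·0) = (-2)·16 - 6·(-8) + (-16)·0 = 16 ≠ 0, so rank(C) = 3.
rank(C) = 3 = n, so the pair (A, B) is completely controllable.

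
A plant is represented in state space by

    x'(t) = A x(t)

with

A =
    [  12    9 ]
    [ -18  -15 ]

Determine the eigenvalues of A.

-6, 3

det(sI - A) = s^2 - (tr A)s + det A, with tr A = 12 + (-15) = -3 and det A = 12·(-15) - 9·(-18) = -180 - (-162) = -18.
So p(s) = det(sI - A) = s^2 + 3s - 18.
Factor s^2 + 3s - 18: two numbers with sum -3 and product -18 are 3 and -6, so s^2 + 3s - 18 = (s - 3)(s + 6).
Hence p(s) = (s - 3) (s + 6), with roots -6, 3.
At least one eigenvalue has non-negative real part, so the system is not asymptotically stable.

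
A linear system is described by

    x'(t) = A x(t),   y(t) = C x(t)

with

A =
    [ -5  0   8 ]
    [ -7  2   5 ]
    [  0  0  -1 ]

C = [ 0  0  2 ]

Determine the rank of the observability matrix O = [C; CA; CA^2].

CA = [[0, 0, -2]]
CA^2 = [[0, 0, 2]]
Observability matrix O = [C; CA; CA^2] = [[0, 0, 2], [0, 0, -2], [0, 0, 2]]
Every row of O is a scalar multiple of row 1 = [0, 0, 2] (multipliers 1, -1, 1), so the rows span a one-dimensional space.
O ≠ 0, hence rank(O) = 1.
rank(O) = 1 < n = 3, so the pair (A, C) is not completely observable.

1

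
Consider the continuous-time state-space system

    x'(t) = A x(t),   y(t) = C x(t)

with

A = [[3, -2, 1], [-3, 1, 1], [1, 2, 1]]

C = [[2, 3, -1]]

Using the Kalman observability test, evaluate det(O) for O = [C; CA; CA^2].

CA = [[-4, -3, 4]]
CA^2 = [[1, 13, -3]]
Observability matrix O = [C; CA; CA^2] = [[2, 3, -1], [-4, -3, 4], [1, 13, -3]]
Expanding along the first row, det(O) = 2·((-3)·(-3) - 4·13) - 3·((-4)·(-3) - 4·1) + (-1)·((-4)·13 - (-3)·1) = 2·(-43) - 3·8 + (-1)·(-49) = -61
Since det(O) ≠ 0, rank(O) = 3 and the system is completely observable.

-61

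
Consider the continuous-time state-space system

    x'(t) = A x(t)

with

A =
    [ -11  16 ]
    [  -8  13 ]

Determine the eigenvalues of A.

-3, 5

det(sI - A) = s^2 - (tr A)s + det A, with tr A = (-11) + 13 = 2 and det A = (-11)·13 - 16·(-8) = -143 - (-128) = -15.
So p(s) = det(sI - A) = s^2 - 2s - 15.
Factor s^2 - 2s - 15: two numbers with sum 2 and product -15 are 5 and -3, so s^2 - 2s - 15 = (s - 5)(s + 3).
Hence p(s) = (s - 5) (s + 3), with roots -3, 5.
At least one eigenvalue has non-negative real part, so the system is not asymptotically stable.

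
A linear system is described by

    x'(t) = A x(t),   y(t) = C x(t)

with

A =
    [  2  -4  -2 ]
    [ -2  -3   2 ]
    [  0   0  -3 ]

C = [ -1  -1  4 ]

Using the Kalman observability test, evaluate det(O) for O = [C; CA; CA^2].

CA = [[0, 7, -12]]
CA^2 = [[-14, -21, 50]]
Observability matrix O = [C; CA; CA^2] = [[-1, -1, 4], [0, 7, -12], [-14, -21, 50]]
Expanding along the first row, det(O) = (-1)·(7·50 - (-12)·(-21)) - (-1)·(0·50 - (-12)·(-14)) + 4·(0·(-21) - 7·(-14)) = (-1)·98 - (-1)·(-168) + 4·98 = 126
Since det(O) ≠ 0, rank(O) = 3 and the system is completely observable.

126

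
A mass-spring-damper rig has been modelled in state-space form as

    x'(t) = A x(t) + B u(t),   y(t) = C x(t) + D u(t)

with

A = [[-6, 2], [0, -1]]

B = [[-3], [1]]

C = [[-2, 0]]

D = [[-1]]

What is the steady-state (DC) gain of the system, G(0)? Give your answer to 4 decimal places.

-0.6667

G(0) = C(-A)^{-1}B + D = -C A^{-1} B + D.
det A = 6, so A^{-1} = (1/6)·adj(A) = [[-1/6, -1/3], [0, -1]]
A^{-1} B = [1/6, -1]^T
C A^{-1} B = -1/3
G(0) = D - C A^{-1} B = -1 - (-1/3) = -2/3 ≈ -0.6667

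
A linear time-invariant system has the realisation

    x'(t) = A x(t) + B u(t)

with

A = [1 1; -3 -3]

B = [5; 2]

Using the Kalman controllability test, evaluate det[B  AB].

AB = [[7], [-21]]
Controllability matrix C = [B  AB] = [[5, 7], [2, -21]]
det(C) = 5·(-21) - 7·2 = -105 - 14 = -119
Since det(C) ≠ 0, rank(C) = 2 and the system is completely controllable.

-119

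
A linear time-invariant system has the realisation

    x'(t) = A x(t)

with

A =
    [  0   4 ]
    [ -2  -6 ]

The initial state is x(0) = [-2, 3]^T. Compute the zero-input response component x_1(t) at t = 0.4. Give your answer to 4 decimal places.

det(sI - A) = s^2 - (tr A)s + det A, with tr A = 0 + (-6) = -6 and det A = 0·(-6) - 4·(-2) = 0 - (-8) = 8.
So p(s) = det(sI - A) = s^2 + 6s + 8.
Factor s^2 + 6s + 8: two numbers with sum -6 and product 8 are -2 and -4, so s^2 + 6s + 8 = (s + 2)(s + 4).
Hence p(s) = (s + 2) (s + 4), with roots -4, -2.
The eigenvalues -4, -2 are distinct and real, so A is diagonalisable and x(t) = e^{At} x(0) = V diag(e^{λ_i t}) V^{-1} x(0), where the columns of V are the eigenvectors.
λ = -4: A - (-4)I = [[4, 4], [-2, -2]]. Row 1 gives 4·v1 + 4·v2 = 0, so take v_1 = [1, -1]^T.
λ = -2: A - (-2)I = [[2, 4], [-2, -4]]. Row 1 gives 2·v1 + 4·v2 = 0, so take v_2 = [2, -1]^T.
V = [v_1 v_2] = [[1, 2], [-1, -1]] has det V = 1, so V^{-1} = adj(V)/det V = [[-1, -2], [1, 1]].
Modal coordinates z(0) = V^{-1} x(0): (-1)·(-2) + (-2)·3 = -4; 1·(-2) + 1·3 = 1; so z(0) = [-4, 1]^T.
x_1(t) = Σ_i (v_i)_1 · z_i(0) · e^{λ_i t} (row 1 of V times the modal terms).
x_1(0.4) = 1·(-4)·e^{-4·0.4} + 2·1·e^{-2·0.4} = (-4)·0.201897 + 2·0.449329 = 0.0911.

0.0911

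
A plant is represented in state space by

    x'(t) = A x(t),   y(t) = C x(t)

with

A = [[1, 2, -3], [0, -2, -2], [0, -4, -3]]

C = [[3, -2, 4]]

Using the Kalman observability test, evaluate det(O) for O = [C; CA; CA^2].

CA = [[3, -6, -17]]
CA^2 = [[3, 86, 54]]
Observability matrix O = [C; CA; CA^2] = [[3, -2, 4], [3, -6, -17], [3, 86, 54]]
Expanding along the first row, det(O) = 3·((-6)·54 - (-17)·86) - (-2)·(3·54 - (-17)·3) + 4·(3·86 - (-6)·3) = 3·1138 - (-2)·213 + 4·276 = 4944
Since det(O) ≠ 0, rank(O) = 3 and the system is completely observable.

4944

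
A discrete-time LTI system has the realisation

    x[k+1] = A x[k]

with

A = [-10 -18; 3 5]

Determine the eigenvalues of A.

det(zI - A) = z^2 - (tr A)z + det A, with tr A = (-10) + 5 = -5 and det A = (-10)·5 - (-18)·3 = -50 - (-54) = 4.
So p(z) = det(zI - A) = z^2 + 5z + 4.
Factor z^2 + 5z + 4: two numbers with sum -5 and product 4 are -1 and -4, so z^2 + 5z + 4 = (z + 1)(z + 4).
Hence p(z) = (z + 1) (z + 4), with roots -4, -1.

-4, -1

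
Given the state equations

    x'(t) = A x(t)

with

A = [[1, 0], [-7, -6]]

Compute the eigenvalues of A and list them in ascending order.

det(sI - A) = s^2 - (tr A)s + det A, with tr A = 1 + (-6) = -5 and det A = 1·(-6) - 0·(-7) = -6 - 0 = -6.
So p(s) = det(sI - A) = s^2 + 5s - 6.
Factor s^2 + 5s - 6: two numbers with sum -5 and product -6 are 1 and -6, so s^2 + 5s - 6 = (s - 1)(s + 6).
Hence p(s) = (s - 1) (s + 6), with roots -6, 1.
At least one eigenvalue has non-negative real part, so the system is not asymptotically stable.

-6, 1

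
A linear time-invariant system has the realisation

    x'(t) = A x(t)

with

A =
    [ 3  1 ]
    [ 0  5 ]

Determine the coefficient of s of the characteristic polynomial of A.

-8

For a 2×2 matrix, det(sI - A) = s^2 - (tr A)s + det A.
tr A = 8, det A = 15.
So p(s) = s^2 - 8s + 15.
The coefficient of s is -8.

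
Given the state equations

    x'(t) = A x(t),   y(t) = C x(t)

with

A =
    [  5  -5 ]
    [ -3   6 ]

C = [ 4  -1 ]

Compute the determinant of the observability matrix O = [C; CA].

-81

CA = [[23, -26]]
Observability matrix O = [C; CA] = [[4, -1], [23, -26]]
det(O) = 4·(-26) - (-1)·23 = -104 - (-23) = -81
Since det(O) ≠ 0, rank(O) = 2 and the system is completely observable.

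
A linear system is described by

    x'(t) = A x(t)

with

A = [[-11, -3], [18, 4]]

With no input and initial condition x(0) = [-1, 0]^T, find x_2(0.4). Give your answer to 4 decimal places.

-1.8840

det(sI - A) = s^2 - (tr A)s + det A, with tr A = (-11) + 4 = -7 and det A = (-11)·4 - (-3)·18 = -44 - (-54) = 10.
So p(s) = det(sI - A) = s^2 + 7s + 10.
Factor s^2 + 7s + 10: two numbers with sum -7 and product 10 are -2 and -5, so s^2 + 7s + 10 = (s + 2)(s + 5).
Hence p(s) = (s + 2) (s + 5), with roots -5, -2.
The eigenvalues -5, -2 are distinct and real, so A is diagonalisable and x(t) = e^{At} x(0) = V diag(e^{λ_i t}) V^{-1} x(0), where the columns of V are the eigenvectors.
λ = -5: A - (-5)I = [[-6, -3], [18, 9]]. Row 1 gives (-6)·v1 + (-3)·v2 = 0, so take v_1 = [-1, 2]^T.
λ = -2: A - (-2)I = [[-9, -3], [18, 6]]. Row 1 gives (-9)·v1 + (-3)·v2 = 0, so take v_2 = [-1, 3]^T.
V = [v_1 v_2] = [[-1, -1], [2, 3]] has det V = -1, so V^{-1} = adj(V)/det V = [[-3, -1], [2, 1]].
Modal coordinates z(0) = V^{-1} x(0): (-3)·(-1) + (-1)·0 = 3; 2·(-1) + 1·0 = -2; so z(0) = [3, -2]^T.
x_2(t) = Σ_i (v_i)_2 · z_i(0) · e^{λ_i t} (row 2 of V times the modal terms).
x_2(0.4) = 2·3·e^{-5·0.4} + 3·(-2)·e^{-2·0.4} = 6·0.135335 + (-6)·0.449329 = -1.8840.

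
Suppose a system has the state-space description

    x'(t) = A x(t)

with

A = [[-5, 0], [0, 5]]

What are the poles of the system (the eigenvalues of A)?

det(sI - A) = s^2 - (tr A)s + det A, with tr A = (-5) + 5 = 0 and det A = (-5)·5 - 0·0 = -25 - 0 = -25.
So p(s) = det(sI - A) = s^2 - 25.
Factor s^2 - 25: two numbers with sum 0 and product -25 are 5 and -5, so s^2 - 25 = (s - 5)(s + 5).
Hence p(s) = (s - 5) (s + 5), with roots -5, 5.
At least one eigenvalue has non-negative real part, so the system is not asymptotically stable.

-5, 5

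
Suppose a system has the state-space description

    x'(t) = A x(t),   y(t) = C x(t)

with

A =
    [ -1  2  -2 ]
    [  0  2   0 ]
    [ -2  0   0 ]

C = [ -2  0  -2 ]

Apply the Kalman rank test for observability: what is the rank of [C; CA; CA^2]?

2

CA = [[6, -4, 4]]
CA^2 = [[-14, 4, -12]]
Observability matrix O = [C; CA; CA^2] = [[-2, 0, -2], [6, -4, 4], [-14, 4, -12]]
The columns c1, c2, c3 of O are linearly dependent: -2·c1 - c2 + 2·c3 = 0 (check each entry), so rank(O) ≤ 2.
The 2×2 minor from rows 1, 2, columns 1, 2 is (-2)·(-4) - 0·6 = 8 - 0 = 8 ≠ 0, so rank(O) = 2.
rank(O) = 2 < n = 3, so the pair (A, C) is not completely observable.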